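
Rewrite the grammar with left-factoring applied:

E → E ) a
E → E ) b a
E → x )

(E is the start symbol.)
E → E ) E'
E' → a
E' → b a
E → x )

Left-factoring transforms A → αβ₁ | αβ₂ into A → αA' and A' → β₁ | β₂
(α is the longest common prefix among the alternatives). Repeat until
no nonterminal has two alternatives with a common prefix.

Round 1: E has alternatives sharing prefix 'E )'. Introduce E': E → E ) E'
  Add: E' → a
  Add: E' → b a

No remaining common prefixes — done.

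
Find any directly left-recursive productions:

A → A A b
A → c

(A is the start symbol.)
Yes, A is left-recursive

Direct left recursion occurs when N → N α for some non-terminal N (the right-hand side begins with the left-hand side itself).

A → A A b: LEFT RECURSIVE (starts with A)
A → c: starts with c

The grammar has direct left recursion on: A.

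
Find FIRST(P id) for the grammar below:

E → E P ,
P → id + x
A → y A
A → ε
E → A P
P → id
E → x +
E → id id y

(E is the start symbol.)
{ 'id' }

FIRST sets of the non-terminals involved (from the grammar, by fixed-point iteration):
  FIRST(P) = { 'id' }

To compute FIRST(P id), process the symbols left to right:
Symbol P is a non-terminal. Add FIRST(P) \ {ε} = { 'id' }
P is not nullable (ε ∉ FIRST(P)), so stop here.
FIRST(P id) = { 'id' }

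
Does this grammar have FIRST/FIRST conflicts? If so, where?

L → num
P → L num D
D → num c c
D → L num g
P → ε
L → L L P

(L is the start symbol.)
FIRST sets of the non-terminals at (or reachable through a nullable prefix from) the front of some alternative:
  FIRST(L) = { 'num' }

Productions for L:
  L → num: FIRST = { 'num' }
  L → L L P: FIRST = { 'num' }
Productions for P:
  P → L num D: FIRST = { 'num' }
  P → ε: FIRST = { ε }
Productions for D:
  D → num c c: FIRST = { 'num' }
  D → L num g: FIRST = { 'num' }

Conflict for L: L → num and L → L L P
  Overlap: { 'num' }
Conflict for D: D → num c c and D → L num g
  Overlap: { 'num' }

Answer: Yes. L → num / L → L L P on { 'num' }; D → num c c / D → L num g on { 'num' }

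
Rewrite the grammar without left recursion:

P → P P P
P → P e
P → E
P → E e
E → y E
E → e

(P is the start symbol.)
P is directly left-recursive. The standard transformation for
  A → A α₁ | ... | A α_m | β₁ | ... | β_n
is
  A  → β₁ A' | ... | β_n A'
  A' → α₁ A' | ... | α_m A' | ε

P → E becomes P → E P'
P → E e becomes P → E e P'
P → P P P becomes P' → P P P'
P → P e becomes P' → e P'
Add P' → ε

Productions for other non-terminals are unchanged:
  E → y E
  E → e

Resulting grammar:
P → E P'
P → E e P'
P' → P P P'
P' → e P'
P' → ε
E → y E
E → e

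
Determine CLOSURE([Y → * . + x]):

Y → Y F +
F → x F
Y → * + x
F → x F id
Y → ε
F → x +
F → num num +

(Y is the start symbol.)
{ [Y → * . + x] }

To compute CLOSURE, for each item [A → α.Bβ] where B is a non-terminal, add [B → .γ] for all productions B → γ; repeat for the newly added items until nothing changes.

Start with: [Y → * . + x]
The dot precedes the terminal '+', so nothing is added.

CLOSURE = { [Y → * . + x] }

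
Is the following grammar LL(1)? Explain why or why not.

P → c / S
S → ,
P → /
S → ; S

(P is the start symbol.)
A grammar is LL(1) if for each non-terminal N with multiple productions, the predict sets of those productions are pairwise disjoint, where PREDICT(N → α) = (FIRST(α) \ {ε}) ∪ (FOLLOW(N) if α ⇒* ε).

For P:
  PREDICT(P → c '/' S) = { 'c' }
  PREDICT(P → '/') = { '/' }
For S:
  PREDICT(S → ',') = { ',' }
  PREDICT(S → ';' S) = { ';' }

All predict sets are disjoint. The grammar IS LL(1).

Answer: Yes, the grammar is LL(1).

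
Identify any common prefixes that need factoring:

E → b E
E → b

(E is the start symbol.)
Yes, E has productions with common prefix 'b'

Left-factoring is needed when two productions for the same non-terminal
share a common prefix on the right-hand side.

Productions for E:
  E → b E
  E → b

Found common prefix 'b' in productions for E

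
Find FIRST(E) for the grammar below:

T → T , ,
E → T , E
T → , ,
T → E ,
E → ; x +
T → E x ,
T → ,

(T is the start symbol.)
FIRST sets of the other non-terminals involved (by the same procedure, iterated to a fixed point):
  FIRST(T) = { ',', ';' }

From E → T , E:
  - T is a non-terminal: add FIRST(T) \ {ε} = { ',', ';' }
    T is not nullable, so stop
From E → ; x +:
  - ';' is a terminal: add ';' and stop

Collecting: FIRST(E) = { ',', ';' }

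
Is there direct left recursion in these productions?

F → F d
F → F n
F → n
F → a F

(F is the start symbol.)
F → F d: LEFT RECURSIVE (starts with F)
F → F n: LEFT RECURSIVE (starts with F)
F → n: starts with n
F → a F: starts with a

The grammar has direct left recursion on: F.

Answer: Yes, F is left-recursive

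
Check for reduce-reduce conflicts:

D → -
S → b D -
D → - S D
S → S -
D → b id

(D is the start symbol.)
Yes — I9: [D → - .] vs [S → S - .]

A reduce-reduce conflict occurs when an LR(0) state has two complete items [A → α .] and [B → β .] — both call for a reduction, and with no lookahead the parser cannot choose between them.

Augment with D' → D and build the canonical LR(0) collection (I0 = CLOSURE({[D' → . D]}), then GOTO on every symbol after a dot until no new states appear). It has 11 states:
  I0: { [D → . - S D], [D → . -], [D → . b id], [D' → . D] }  — shift
  I1: { [D → - . S D], [D → - .], [S → . S -], [S → . b D -] }  — shift, reduce
  I2: { [D' → D .] }  — accept
  I3: { [D → b . id] }  — shift
  I4: { [D → b id .] }  — reduce
  I5: { [D → - S . D], [D → . - S D], [D → . -], [D → . b id], [S → S . -] }  — shift
  I6: { [D → . - S D], [D → . -], [D → . b id], [S → b . D -] }  — shift
  I7: { [S → b D . -] }  — shift
  I8: { [S → b D - .] }  — reduce
  I9: { [D → - . S D], [D → - .], [S → . S -], [S → . b D -], [S → S - .] }  — shift, 2 reduces
  I10: { [D → - S D .] }  — reduce

I9 contains complete items [D → - .], [S → S - .] — reduce-reduce conflict.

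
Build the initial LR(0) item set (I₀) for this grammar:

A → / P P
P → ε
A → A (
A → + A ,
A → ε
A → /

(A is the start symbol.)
First, augment the grammar with A' → A
I₀ = CLOSURE({ [A' → . A] }):
  [A' → . A] has the dot before A: add [A → . / P P], [A → . A (], [A → . + A ,], [A → .], [A → . /]
No further items can be added.

I₀ = { [A → . + A ,], [A → . / P P], [A → . /], [A → . A (], [A → .], [A' → . A] }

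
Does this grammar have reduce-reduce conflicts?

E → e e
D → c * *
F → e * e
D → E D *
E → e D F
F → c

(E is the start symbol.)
No reduce-reduce conflicts

Augment with E' → E and build the canonical LR(0) collection (I0 = CLOSURE({[E' → . E]}), then GOTO on every symbol after a dot until no new states appear). It has 16 states:
  I0: { [E → . e D F], [E → . e e], [E' → . E] }  — shift
  I1: { [E' → E .] }  — accept
  I2: { [D → . E D *], [D → . c * *], [E → . e D F], [E → . e e], [E → e . D F], [E → e . e] }  — shift
  I3: { [E → e D . F], [F → . c], [F → . e * e] }  — shift
  I4: { [D → . E D *], [D → . c * *], [D → E . D *], [E → . e D F], [E → . e e] }  — shift
  I5: { [D → c . * *] }  — shift
  I6: { [D → . E D *], [D → . c * *], [E → . e D F], [E → . e e], [E → e . D F], [E → e . e], [E → e e .] }  — shift, reduce
  I7: { [D → c * . *] }  — shift
  I8: { [D → c * * .] }  — reduce
  I9: { [D → E D . *] }  — shift
  I10: { [D → E D * .] }  — reduce
  I11: { [E → e D F .] }  — reduce
  I12: { [F → c .] }  — reduce
  I13: { [F → e . * e] }  — shift
  I14: { [F → e * . e] }  — shift
  I15: { [F → e * e .] }  — reduce

No state contains more than one complete item.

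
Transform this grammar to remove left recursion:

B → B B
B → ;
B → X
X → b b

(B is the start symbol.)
B → ; B'
B → X B'
B' → B B'
B' → ε
X → b b

B is directly left-recursive. The standard transformation for
  A → A α₁ | ... | A α_m | β₁ | ... | β_n
is
  A  → β₁ A' | ... | β_n A'
  A' → α₁ A' | ... | α_m A' | ε

B → ; becomes B → ; B'
B → X becomes B → X B'
B → B B becomes B' → B B'
Add B' → ε

Productions for other non-terminals are unchanged:
  X → b b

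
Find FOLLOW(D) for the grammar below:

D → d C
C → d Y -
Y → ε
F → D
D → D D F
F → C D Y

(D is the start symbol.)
{ $, 'd' }

To compute FOLLOW(D), find every occurrence of D on a right-hand side N → α D β: add FIRST(β) \ {ε}, and if β is empty or nullable also add FOLLOW(N). Iterate to a fixed point.

D is the start symbol, so $ ∈ FOLLOW(D).
In F → D: D is at the end, add FOLLOW(F)
In D → D D F: D is followed by D F, add FIRST(D F) \ {ε} = { 'd' }
In D → D D F: D is followed by F, add FIRST(F) \ {ε} = { 'd' }
In F → C D Y: D is followed by Y, add FIRST(Y) \ {ε} = { }
  Y is nullable, so also add FOLLOW(F)

The FOLLOW sets referred to above (computed the same way, to a fixed point):
  FOLLOW(F) = { $, 'd' }

Taking the union: FOLLOW(D) = { $, 'd' }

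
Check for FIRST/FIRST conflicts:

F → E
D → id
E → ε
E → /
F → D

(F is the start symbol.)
FIRST sets of the non-terminals at (or reachable through a nullable prefix from) the front of some alternative:
  FIRST(E) = { '/', ε }
  FIRST(D) = { 'id' }

Productions for F:
  F → E: FIRST = { '/', ε }
  F → D: FIRST = { 'id' }
Productions for E:
  E → ε: FIRST = { ε }
  E → /: FIRST = { '/' }
D has only one production, so no FIRST/FIRST conflict is possible there.

All alternatives of each non-terminal have pairwise disjoint FIRST sets.

Answer: No FIRST/FIRST conflicts.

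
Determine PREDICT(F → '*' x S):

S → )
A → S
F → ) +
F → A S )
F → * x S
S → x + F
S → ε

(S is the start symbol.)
PREDICT(F → '*' x S) = (FIRST(RHS) \ {ε}) ∪ (FOLLOW(F) if ε ∈ FIRST(RHS), i.e. RHS ⇒* ε)
FIRST('*' x S) = { '*' }
ε ∉ FIRST('*' x S), so FOLLOW(F) is not added.
PREDICT(F → '*' x S) = { '*' }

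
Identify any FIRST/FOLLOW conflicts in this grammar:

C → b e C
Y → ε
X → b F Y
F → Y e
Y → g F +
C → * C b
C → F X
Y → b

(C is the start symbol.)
Nullable non-terminals: Y.

Y: nullable alternative(s) Y → ε; FOLLOW(Y) = { $, 'b', 'e' }
  Y → ε: FIRST \ {ε} = { } — this is the only nullable alternative, skip
  Y → g F +: FIRST \ {ε} = { 'g' } — disjoint from FOLLOW(Y)
  Y → b: FIRST \ {ε} = { 'b' } — overlaps FOLLOW(Y) on { 'b' }: CONFLICT

C, F, X have no nullable alternative, so no FIRST/FOLLOW check is needed there.

So the grammar has 1 FIRST/FOLLOW conflict (marked CONFLICT above).

Answer: Yes. Y → b with FOLLOW(Y) on { 'b' }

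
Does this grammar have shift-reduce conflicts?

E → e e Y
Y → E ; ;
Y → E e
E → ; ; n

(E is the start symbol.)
Augment with E' → E and build the canonical LR(0) collection (I0 = CLOSURE({[E' → . E]}), then GOTO on every symbol after a dot until no new states appear). It has 12 states:
  I0: { [E → . ; ; n], [E → . e e Y], [E' → . E] }  — shift
  I1: { [E → ; . ; n] }  — shift
  I2: { [E' → E .] }  — accept
  I3: { [E → e . e Y] }  — shift
  I4: { [E → . ; ; n], [E → . e e Y], [E → e e . Y], [Y → . E ; ;], [Y → . E e] }  — shift
  I5: { [Y → E . ; ;], [Y → E . e] }  — shift
  I6: { [E → e e Y .] }  — reduce
  I7: { [Y → E ; . ;] }  — shift
  I8: { [Y → E e .] }  — reduce
  I9: { [Y → E ; ; .] }  — reduce
  I10: { [E → ; ; . n] }  — shift
  I11: { [E → ; ; n .] }  — reduce

No state contains both a complete item and a shift item.

Answer: No shift-reduce conflicts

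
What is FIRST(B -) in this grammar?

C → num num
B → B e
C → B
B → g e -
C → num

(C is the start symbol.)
FIRST sets of the non-terminals involved (from the grammar, by fixed-point iteration):
  FIRST(B) = { 'g' }

To compute FIRST(B -), process the symbols left to right:
Symbol B is a non-terminal. Add FIRST(B) \ {ε} = { 'g' }
B is not nullable (ε ∉ FIRST(B)), so stop here.
FIRST(B -) = { 'g' }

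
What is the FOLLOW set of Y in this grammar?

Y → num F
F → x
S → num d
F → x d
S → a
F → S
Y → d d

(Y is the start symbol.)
Y is the start symbol, so $ ∈ FOLLOW(Y).
Y does not occur on any right-hand side.

Taking the union: FOLLOW(Y) = { $ }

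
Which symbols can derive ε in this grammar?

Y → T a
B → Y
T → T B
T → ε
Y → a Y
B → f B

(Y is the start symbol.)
{ 'T' }

ε-productions: T → ε
So T is immediately nullable.
No further non-terminal can be added: every production for the remaining non-terminals contains a terminal or a non-nullable non-terminal.
Nullable = { 'T' }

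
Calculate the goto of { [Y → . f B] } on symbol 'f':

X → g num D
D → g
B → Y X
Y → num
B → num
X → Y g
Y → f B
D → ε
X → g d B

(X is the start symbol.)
{ [B → . Y X], [B → . num], [Y → . f B], [Y → . num], [Y → f . B] }

GOTO(I, 'f') = CLOSURE({ [A → αX.β] : [A → α.Xβ] ∈ I, X = 'f' })

Items with dot before 'f', with the dot advanced:
  [Y → . f B] → [Y → f . B]
Closure of the advanced items:
  [Y → f . B] has the dot before B: add [B → . Y X], [B → . num]
  [B → . Y X] has the dot before Y: add [Y → . num], [Y → . f B]

GOTO = { [B → . Y X], [B → . num], [Y → . f B], [Y → . num], [Y → f . B] }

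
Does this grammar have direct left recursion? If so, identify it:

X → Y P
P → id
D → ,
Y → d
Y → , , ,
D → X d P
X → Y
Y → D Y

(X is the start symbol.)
No direct left recursion

Direct left recursion occurs when N → N α for some non-terminal N (the right-hand side begins with the left-hand side itself).

X → Y P: starts with Y
P → id: starts with id
D → ,: starts with ','
Y → d: starts with d
Y → , , ,: starts with ','
D → X d P: starts with X
X → Y: starts with Y
Y → D Y: starts with D

No direct left recursion found.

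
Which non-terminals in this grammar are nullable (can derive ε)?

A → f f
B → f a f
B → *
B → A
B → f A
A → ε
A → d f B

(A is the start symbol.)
{ 'A', 'B' }

ε-productions: A → ε
So A is immediately nullable.
B → A: every symbol on the right is nullable, so B is nullable too.
Every non-terminal is now nullable.
Nullable = { 'A', 'B' }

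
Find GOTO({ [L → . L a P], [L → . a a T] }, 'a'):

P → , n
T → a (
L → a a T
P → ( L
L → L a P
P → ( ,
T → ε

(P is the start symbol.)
{ [L → a . a T] }

GOTO(I, 'a') = CLOSURE({ [A → αX.β] : [A → α.Xβ] ∈ I, X = 'a' })

Items with dot before 'a', with the dot advanced:
  [L → . a a T] → [L → a . a T]
Closure adds nothing (no advanced item has the dot before a non-terminal).

GOTO = { [L → a . a T] }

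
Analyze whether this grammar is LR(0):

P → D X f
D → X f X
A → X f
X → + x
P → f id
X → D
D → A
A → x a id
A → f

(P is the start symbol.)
A grammar is LR(0) if no state in the canonical LR(0) collection has:
  - both a shift item (dot before a terminal) and a complete item (shift-reduce conflict), or
  - two or more complete items (reduce-reduce conflict; the accept item [P' → P .] counts as a complete item here).

Augment with P' → P and build the canonical LR(0) collection (I0 = CLOSURE({[P' → . P]}), then GOTO on every symbol after a dot until no new states appear). It has 18 states:
  I0: { [A → . X f], [A → . f], [A → . x a id], [D → . A], [D → . X f X], [P → . D X f], [P → . f id], [P' → . P], [X → . + x], [X → . D] }  — shift
  I1: { [X → + . x] }  — shift
  I2: { [D → A .] }  — reduce
  I3: { [A → . X f], [A → . f], [A → . x a id], [D → . A], [D → . X f X], [P → D . X f], [X → . + x], [X → . D], [X → D .] }  — shift, reduce
  I4: { [P' → P .] }  — accept
  I5: { [A → X . f], [D → X . f X] }  — shift
  I6: { [A → f .], [P → f . id] }  — shift, reduce
  I7: { [A → x . a id] }  — shift
  I8: { [A → x a . id] }  — shift
  I9: { [A → x a id .] }  — reduce
  I10: { [P → f id .] }  — reduce
  I11: { [A → . X f], [A → . f], [A → . x a id], [A → X f .], [D → . A], [D → . X f X], [D → X f . X], [X → . + x], [X → . D] }  — shift, reduce
  I12: { [X → D .] }  — reduce
  I13: { [A → X . f], [D → X . f X], [D → X f X .] }  — shift, reduce
  I14: { [A → f .] }  — reduce
  I15: { [A → X . f], [D → X . f X], [P → D X . f] }  — shift
  I16: { [A → . X f], [A → . f], [A → . x a id], [A → X f .], [D → . A], [D → . X f X], [D → X f . X], [P → D X f .], [X → . + x], [X → . D] }  — shift, 2 reduces
  I17: { [X → + x .] }  — reduce

Conflict in state I3:
  Shift-reduce conflict between [X → D .] and [A → . f]
So the grammar is NOT LR(0).

Answer: No. Shift-reduce conflict between [X → D .] and [A → . f]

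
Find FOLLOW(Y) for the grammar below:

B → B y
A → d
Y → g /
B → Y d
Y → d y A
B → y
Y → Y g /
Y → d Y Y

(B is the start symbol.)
In B → Y d: Y is followed by d, add FIRST(d) \ {ε} = { 'd' }
In Y → Y g /: Y is followed by g '/', add FIRST(g '/') \ {ε} = { 'g' }
In Y → d Y Y: Y is followed by Y, add FIRST(Y) \ {ε} = { 'd', 'g' }
In Y → d Y Y: Y is at the end; this adds FOLLOW(Y) to itself — nothing new

Taking the union: FOLLOW(Y) = { 'd', 'g' }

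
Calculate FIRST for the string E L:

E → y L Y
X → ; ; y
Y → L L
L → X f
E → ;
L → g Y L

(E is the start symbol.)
FIRST sets of the non-terminals involved (from the grammar, by fixed-point iteration):
  FIRST(E) = { ';', 'y' }

To compute FIRST(E L), process the symbols left to right:
Symbol E is a non-terminal. Add FIRST(E) \ {ε} = { ';', 'y' }
E is not nullable (ε ∉ FIRST(E)), so stop here.
FIRST(E L) = { ';', 'y' }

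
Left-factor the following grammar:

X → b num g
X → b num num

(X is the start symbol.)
X → b num X'
X' → g
X' → num

Left-factoring transforms A → αβ₁ | αβ₂ into A → αA' and A' → β₁ | β₂
(α is the longest common prefix among the alternatives). Repeat until
no nonterminal has two alternatives with a common prefix.

Round 1: X has alternatives sharing prefix 'b num'. Introduce X': X → b num X'
  Add: X' → g
  Add: X' → num

No remaining common prefixes — done.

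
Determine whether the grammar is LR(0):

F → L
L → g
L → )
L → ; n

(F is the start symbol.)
Yes, the grammar is LR(0)

A grammar is LR(0) if no state in the canonical LR(0) collection has:
  - both a shift item (dot before a terminal) and a complete item (shift-reduce conflict), or
  - two or more complete items (reduce-reduce conflict; the accept item [F' → F .] counts as a complete item here).

Augment with F' → F and build the canonical LR(0) collection (I0 = CLOSURE({[F' → . F]}), then GOTO on every symbol after a dot until no new states appear). It has 7 states:
  I0: { [F → . L], [F' → . F], [L → . )], [L → . ; n], [L → . g] }  — shift
  I1: { [L → ) .] }  — reduce
  I2: { [L → ; . n] }  — shift
  I3: { [F' → F .] }  — accept
  I4: { [F → L .] }  — reduce
  I5: { [L → g .] }  — reduce
  I6: { [L → ; n .] }  — reduce

Every state is either a pure shift/goto state or contains exactly one complete item and nothing to shift — no conflicts. The grammar is LR(0).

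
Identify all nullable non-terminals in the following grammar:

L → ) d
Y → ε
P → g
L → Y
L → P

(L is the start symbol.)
A non-terminal is nullable if it can derive ε (the empty string): either it has an ε-production, or it has a production whose right-hand side consists entirely of nullable non-terminals.

ε-productions: Y → ε
So Y is immediately nullable.
L → Y: every symbol on the right is nullable, so L is nullable too.
No further non-terminal can be added: every production for the remaining non-terminals contains a terminal or a non-nullable non-terminal.
Nullable = { 'L', 'Y' }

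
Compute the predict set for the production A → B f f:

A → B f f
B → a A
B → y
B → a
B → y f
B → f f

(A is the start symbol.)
{ 'a', 'f', 'y' }

PREDICT(A → B f f) = (FIRST(RHS) \ {ε}) ∪ (FOLLOW(A) if ε ∈ FIRST(RHS), i.e. RHS ⇒* ε)
FIRST(B) = { 'a', 'f', 'y' }
FIRST(B f f) = { 'a', 'f', 'y' }
ε ∉ FIRST(B f f), so FOLLOW(A) is not added.
PREDICT(A → B f f) = { 'a', 'f', 'y' }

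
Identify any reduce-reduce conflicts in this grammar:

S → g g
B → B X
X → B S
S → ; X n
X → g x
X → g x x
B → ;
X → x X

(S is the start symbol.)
No reduce-reduce conflicts

A reduce-reduce conflict occurs when an LR(0) state has two complete items [A → α .] and [B → β .] — both call for a reduction, and with no lookahead the parser cannot choose between them.

Augment with S' → S and build the canonical LR(0) collection (I0 = CLOSURE({[S' → . S]}), then GOTO on every symbol after a dot until no new states appear). It has 18 states:
  I0: { [S → . ; X n], [S → . g g], [S' → . S] }  — shift
  I1: { [B → . ;], [B → . B X], [S → ; . X n], [X → . B S], [X → . g x x], [X → . g x], [X → . x X] }  — shift
  I2: { [S' → S .] }  — accept
  I3: { [S → g . g] }  — shift
  I4: { [S → g g .] }  — reduce
  I5: { [B → ; .] }  — reduce
  I6: { [B → . ;], [B → . B X], [B → B . X], [S → . ; X n], [S → . g g], [X → . B S], [X → . g x x], [X → . g x], [X → . x X], [X → B . S] }  — shift
  I7: { [S → ; X . n] }  — shift
  I8: { [X → g . x x], [X → g . x] }  — shift
  I9: { [B → . ;], [B → . B X], [X → . B S], [X → . g x x], [X → . g x], [X → . x X], [X → x . X] }  — shift
  I10: { [X → x X .] }  — reduce
  I11: { [X → g x . x], [X → g x .] }  — shift, reduce
  I12: { [X → g x x .] }  — reduce
  I13: { [S → ; X n .] }  — reduce
  I14: { [B → . ;], [B → . B X], [B → ; .], [S → ; . X n], [X → . B S], [X → . g x x], [X → . g x], [X → . x X] }  — shift, reduce
  I15: { [X → B S .] }  — reduce
  I16: { [B → B X .] }  — reduce
  I17: { [S → g . g], [X → g . x x], [X → g . x] }  — shift

No state contains more than one complete item.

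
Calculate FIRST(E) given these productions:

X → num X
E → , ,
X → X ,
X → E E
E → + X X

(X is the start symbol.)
From E → , ,:
  - ',' is a terminal: add ',' and stop
From E → + X X:
  - '+' is a terminal: add '+' and stop

Collecting: FIRST(E) = { '+', ',' }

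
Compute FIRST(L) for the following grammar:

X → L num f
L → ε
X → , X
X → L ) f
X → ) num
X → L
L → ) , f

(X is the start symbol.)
{ ')', ε }

To compute FIRST(L), examine every production with L on the left-hand side, reading each right-hand side left to right until a non-nullable symbol is reached.

From L → ε:
  - ε-production, so ε ∈ FIRST(L)
From L → ) , f:
  - ')' is a terminal: add ')' and stop

Collecting: FIRST(L) = { ')', ε }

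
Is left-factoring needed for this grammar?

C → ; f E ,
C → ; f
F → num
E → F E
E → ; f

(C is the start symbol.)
Left-factoring is needed when two productions for the same non-terminal
share a common prefix on the right-hand side.

Productions for C:
  C → ; f E ,
  C → ; f
Productions for E:
  E → F E
  E → ; f

Found common prefix '; f' in productions for C

Answer: Yes, C has productions with common prefix '; f'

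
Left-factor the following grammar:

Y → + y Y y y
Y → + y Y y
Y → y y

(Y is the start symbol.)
Left-factoring transforms A → αβ₁ | αβ₂ into A → αA' and A' → β₁ | β₂
(α is the longest common prefix among the alternatives). Repeat until
no nonterminal has two alternatives with a common prefix.

Round 1: Y has alternatives sharing prefix '+ y Y y'. Introduce Y': Y → + y Y y Y'
  Add: Y' → y
  Add: Y' → ε

No remaining common prefixes — done.

Resulting grammar:
Y → + y Y y Y'
Y' → y
Y' → ε
Y → y y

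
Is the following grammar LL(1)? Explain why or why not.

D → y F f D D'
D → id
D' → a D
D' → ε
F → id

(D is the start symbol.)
No. Predict set conflict for D': { 'a' }

A grammar is LL(1) if for each non-terminal N with multiple productions, the predict sets of those productions are pairwise disjoint, where PREDICT(N → α) = (FIRST(α) \ {ε}) ∪ (FOLLOW(N) if α ⇒* ε).

Relevant sets:
  FOLLOW(D') = { $, 'a' }

For D:
  PREDICT(D → y F f D D') = { 'y' }
  PREDICT(D → id) = { 'id' }
For D':
  PREDICT(D' → a D) = { 'a' }
  PREDICT(D' → ε) = { $, 'a' }
F has a single production, so nothing to check there.

Conflict found: Predict set conflict for D': { 'a' }
The grammar is NOT LL(1).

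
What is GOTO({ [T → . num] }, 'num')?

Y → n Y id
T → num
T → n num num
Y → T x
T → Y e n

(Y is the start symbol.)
{ [T → num .] }

GOTO(I, 'num') = CLOSURE({ [A → αX.β] : [A → α.Xβ] ∈ I, X = 'num' })

Items with dot before 'num', with the dot advanced:
  [T → . num] → [T → num .]
Closure adds nothing (no advanced item has the dot before a non-terminal).

GOTO = { [T → num .] }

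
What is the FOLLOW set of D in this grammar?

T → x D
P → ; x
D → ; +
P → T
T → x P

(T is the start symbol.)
In T → x D: D is at the end, add FOLLOW(T)

The FOLLOW sets referred to above (computed the same way, to a fixed point):
  FOLLOW(T) = { $ }

Taking the union: FOLLOW(D) = { $ }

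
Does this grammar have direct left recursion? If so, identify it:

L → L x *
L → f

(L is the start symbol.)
Direct left recursion occurs when N → N α for some non-terminal N (the right-hand side begins with the left-hand side itself).

L → L x *: LEFT RECURSIVE (starts with L)
L → f: starts with f

The grammar has direct left recursion on: L.

Answer: Yes, L is left-recursive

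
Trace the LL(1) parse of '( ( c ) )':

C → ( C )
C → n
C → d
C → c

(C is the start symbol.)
Stack is shown with the top on the left.

Stack      Input        Action
------------------------------
C $        ( ( c ) ) $  output C → ( C )
( C ) $    ( ( c ) ) $  match '('
C ) $      ( c ) ) $    output C → ( C )
( C ) ) $  ( c ) ) $    match '('
C ) ) $    c ) ) $      output C → c
c ) ) $    c ) ) $      match 'c'
) ) $      ) ) $        match ')'
) $        ) $          match ')'
$          $            accept

The string is accepted.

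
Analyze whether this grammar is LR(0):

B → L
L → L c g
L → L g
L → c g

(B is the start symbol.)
No. Shift-reduce conflict between [B → L .] and [L → L . c g]

A grammar is LR(0) if no state in the canonical LR(0) collection has:
  - both a shift item (dot before a terminal) and a complete item (shift-reduce conflict), or
  - two or more complete items (reduce-reduce conflict; the accept item [B' → B .] counts as a complete item here).

Augment with B' → B and build the canonical LR(0) collection (I0 = CLOSURE({[B' → . B]}), then GOTO on every symbol after a dot until no new states appear). It has 8 states:
  I0: { [B → . L], [B' → . B], [L → . L c g], [L → . L g], [L → . c g] }  — shift
  I1: { [B' → B .] }  — accept
  I2: { [B → L .], [L → L . c g], [L → L . g] }  — shift, reduce
  I3: { [L → c . g] }  — shift
  I4: { [L → c g .] }  — reduce
  I5: { [L → L c . g] }  — shift
  I6: { [L → L g .] }  — reduce
  I7: { [L → L c g .] }  — reduce

Conflict in state I2:
  Shift-reduce conflict between [B → L .] and [L → L . c g]
So the grammar is NOT LR(0).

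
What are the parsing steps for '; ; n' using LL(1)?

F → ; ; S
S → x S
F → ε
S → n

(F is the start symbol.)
LL(1) parsing maintains a stack (initially the start symbol over $) and the input. At each step: if the stack top is a terminal, match it against the current input token; if it is a non-terminal N, replace it with the RHS of M[N, lookahead] (the unique production whose predict set contains the lookahead).

Stack is shown with the top on the left.

Stack    Input    Action
------------------------
F $      ; ; n $  output F → ; ; S
; ; S $  ; ; n $  match ';'
; S $    ; n $    match ';'
S $      n $      output S → n
n $      n $      match 'n'
$        $        accept

The string is accepted.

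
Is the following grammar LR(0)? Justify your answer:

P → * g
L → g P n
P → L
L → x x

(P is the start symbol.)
A grammar is LR(0) if no state in the canonical LR(0) collection has:
  - both a shift item (dot before a terminal) and a complete item (shift-reduce conflict), or
  - two or more complete items (reduce-reduce conflict; the accept item [P' → P .] counts as a complete item here).

Augment with P' → P and build the canonical LR(0) collection (I0 = CLOSURE({[P' → . P]}), then GOTO on every symbol after a dot until no new states appear). It has 10 states:
  I0: { [L → . g P n], [L → . x x], [P → . * g], [P → . L], [P' → . P] }  — shift
  I1: { [P → * . g] }  — shift
  I2: { [P → L .] }  — reduce
  I3: { [P' → P .] }  — accept
  I4: { [L → . g P n], [L → . x x], [L → g . P n], [P → . * g], [P → . L] }  — shift
  I5: { [L → x . x] }  — shift
  I6: { [L → x x .] }  — reduce
  I7: { [L → g P . n] }  — shift
  I8: { [L → g P n .] }  — reduce
  I9: { [P → * g .] }  — reduce

Every state is either a pure shift/goto state or contains exactly one complete item and nothing to shift — no conflicts. The grammar is LR(0).

Answer: Yes, the grammar is LR(0)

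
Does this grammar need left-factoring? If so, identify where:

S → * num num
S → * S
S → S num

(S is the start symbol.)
Yes, S has productions with common prefix '*'

Left-factoring is needed when two productions for the same non-terminal
share a common prefix on the right-hand side.

Productions for S:
  S → * num num
  S → * S
  S → S num

Found common prefix '*' in productions for S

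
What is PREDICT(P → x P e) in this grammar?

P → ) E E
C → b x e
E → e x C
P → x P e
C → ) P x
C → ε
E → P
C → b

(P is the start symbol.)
PREDICT(P → x P e) = (FIRST(RHS) \ {ε}) ∪ (FOLLOW(P) if ε ∈ FIRST(RHS), i.e. RHS ⇒* ε)
FIRST(x P e) = { 'x' }
ε ∉ FIRST(x P e), so FOLLOW(P) is not added.
PREDICT(P → x P e) = { 'x' }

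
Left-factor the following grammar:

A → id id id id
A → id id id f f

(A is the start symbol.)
A → id id id A'
A' → id
A' → f f

Left-factoring transforms A → αβ₁ | αβ₂ into A → αA' and A' → β₁ | β₂
(α is the longest common prefix among the alternatives). Repeat until
no nonterminal has two alternatives with a common prefix.

Round 1: A has alternatives sharing prefix 'id id id'. Introduce A': A → id id id A'
  Add: A' → id
  Add: A' → f f

No remaining common prefixes — done.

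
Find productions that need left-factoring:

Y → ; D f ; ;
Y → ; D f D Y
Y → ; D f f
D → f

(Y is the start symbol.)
Yes, Y has productions with common prefix '; D f'

Left-factoring is needed when two productions for the same non-terminal
share a common prefix on the right-hand side.

Productions for Y:
  Y → ; D f ; ;
  Y → ; D f D Y
  Y → ; D f f

Found common prefix '; D f' in productions for Y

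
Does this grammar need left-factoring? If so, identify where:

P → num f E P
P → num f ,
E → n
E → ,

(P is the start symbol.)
Yes, P has productions with common prefix 'num f'

Left-factoring is needed when two productions for the same non-terminal
share a common prefix on the right-hand side.

Productions for P:
  P → num f E P
  P → num f ,
Productions for E:
  E → n
  E → ,

Found common prefix 'num f' in productions for P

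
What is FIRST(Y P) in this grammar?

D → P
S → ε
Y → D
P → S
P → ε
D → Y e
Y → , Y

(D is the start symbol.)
{ ',', 'e', ε }

FIRST sets of the non-terminals involved (from the grammar, by fixed-point iteration):
  FIRST(Y) = { ',', 'e', ε }
  FIRST(P) = { ε }

To compute FIRST(Y P), process the symbols left to right:
Symbol Y is a non-terminal. Add FIRST(Y) \ {ε} = { ',', 'e' }
Y is nullable (ε ∈ FIRST(Y)), continue to the next symbol.
Symbol P is a non-terminal. Add FIRST(P) \ {ε} = { }
P is nullable (ε ∈ FIRST(P)), continue to the next symbol.
All symbols are nullable, so ε is in the result.
FIRST(Y P) = { ',', 'e', ε }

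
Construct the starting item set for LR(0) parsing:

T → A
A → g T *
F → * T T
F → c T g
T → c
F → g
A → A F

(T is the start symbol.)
{ [A → . A F], [A → . g T *], [T → . A], [T → . c], [T' → . T] }

First, augment the grammar with T' → T
I₀ = CLOSURE({ [T' → . T] }):
  [T' → . T] has the dot before T: add [T → . A], [T → . c]
  [T → . A] has the dot before A: add [A → . g T *], [A → . A F]
No further items can be added.

I₀ = { [A → . A F], [A → . g T *], [T → . A], [T → . c], [T' → . T] }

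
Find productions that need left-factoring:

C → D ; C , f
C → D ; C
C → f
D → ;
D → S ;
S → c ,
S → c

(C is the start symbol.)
Left-factoring is needed when two productions for the same non-terminal
share a common prefix on the right-hand side.

Productions for C:
  C → D ; C , f
  C → D ; C
  C → f
Productions for D:
  D → ;
  D → S ;
Productions for S:
  S → c ,
  S → c

Found common prefix 'D ; C' in productions for C
Found common prefix 'c' in productions for S

Answer: Yes, C has productions with common prefix 'D ; C'; S has productions with common prefix 'c'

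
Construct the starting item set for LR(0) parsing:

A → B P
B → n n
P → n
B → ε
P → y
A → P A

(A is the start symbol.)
{ [A → . B P], [A → . P A], [A' → . A], [B → . n n], [B → .], [P → . n], [P → . y] }

First, augment the grammar with A' → A
I₀ = CLOSURE({ [A' → . A] }):
  [A' → . A] has the dot before A: add [A → . B P], [A → . P A]
  [A → . B P] has the dot before B: add [B → . n n], [B → .]
  [A → . P A] has the dot before P: add [P → . n], [P → . y]
No further items can be added.

I₀ = { [A → . B P], [A → . P A], [A' → . A], [B → . n n], [B → .], [P → . n], [P → . y] }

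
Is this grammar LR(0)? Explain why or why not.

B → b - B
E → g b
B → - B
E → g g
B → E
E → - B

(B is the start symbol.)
No. Reduce-reduce conflict: [B → - B .] and [E → - B .]

Augment with B' → B and build the canonical LR(0) collection (I0 = CLOSURE({[B' → . B]}), then GOTO on every symbol after a dot until no new states appear). It has 11 states:
  I0: { [B → . - B], [B → . E], [B → . b - B], [B' → . B], [E → . - B], [E → . g b], [E → . g g] }  — shift
  I1: { [B → - . B], [B → . - B], [B → . E], [B → . b - B], [E → - . B], [E → . - B], [E → . g b], [E → . g g] }  — shift
  I2: { [B' → B .] }  — accept
  I3: { [B → E .] }  — reduce
  I4: { [B → b . - B] }  — shift
  I5: { [E → g . b], [E → g . g] }  — shift
  I6: { [E → g b .] }  — reduce
  I7: { [E → g g .] }  — reduce
  I8: { [B → . - B], [B → . E], [B → . b - B], [B → b - . B], [E → . - B], [E → . g b], [E → . g g] }  — shift
  I9: { [B → b - B .] }  — reduce
  I10: { [B → - B .], [E → - B .] }  — 2 reduces

Conflict in state I10:
  Reduce-reduce conflict: [B → - B .] and [E → - B .]
So the grammar is NOT LR(0).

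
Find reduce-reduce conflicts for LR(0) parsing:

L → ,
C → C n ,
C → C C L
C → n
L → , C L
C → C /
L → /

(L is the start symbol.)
Augment with L' → L and build the canonical LR(0) collection (I0 = CLOSURE({[L' → . L]}), then GOTO on every symbol after a dot until no new states appear). It has 12 states:
  I0: { [L → . , C L], [L → . ,], [L → . /], [L' → . L] }  — shift
  I1: { [C → . C /], [C → . C C L], [C → . C n ,], [C → . n], [L → , . C L], [L → , .] }  — shift, reduce
  I2: { [L → / .] }  — reduce
  I3: { [L' → L .] }  — accept
  I4: { [C → . C /], [C → . C C L], [C → . C n ,], [C → . n], [C → C . /], [C → C . C L], [C → C . n ,], [L → , C . L], [L → . , C L], [L → . ,], [L → . /] }  — shift
  I5: { [C → n .] }  — reduce
  I6: { [C → C / .], [L → / .] }  — 2 reduces
  I7: { [C → . C /], [C → . C C L], [C → . C n ,], [C → . n], [C → C . /], [C → C . C L], [C → C . n ,], [C → C C . L], [L → . , C L], [L → . ,], [L → . /] }  — shift
  I8: { [L → , C L .] }  — reduce
  I9: { [C → C n . ,], [C → n .] }  — shift, reduce
  I10: { [C → C n , .] }  — reduce
  I11: { [C → C C L .] }  — reduce

I6 contains complete items [C → C / .], [L → / .] — reduce-reduce conflict.

Answer: Yes — I6: [C → C / .] vs [L → / .]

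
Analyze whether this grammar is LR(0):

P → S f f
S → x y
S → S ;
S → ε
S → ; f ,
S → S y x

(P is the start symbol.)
No. Shift-reduce conflict between [S → .] and [S → . ; f ,]

A grammar is LR(0) if no state in the canonical LR(0) collection has:
  - both a shift item (dot before a terminal) and a complete item (shift-reduce conflict), or
  - two or more complete items (reduce-reduce conflict; the accept item [P' → P .] counts as a complete item here).

Augment with P' → P and build the canonical LR(0) collection (I0 = CLOSURE({[P' → . P]}), then GOTO on every symbol after a dot until no new states appear). It has 13 states:
  I0: { [P → . S f f], [P' → . P], [S → . ; f ,], [S → . S ;], [S → . S y x], [S → . x y], [S → .] }  — shift, reduce
  I1: { [S → ; . f ,] }  — shift
  I2: { [P' → P .] }  — accept
  I3: { [P → S . f f], [S → S . ;], [S → S . y x] }  — shift
  I4: { [S → x . y] }  — shift
  I5: { [S → x y .] }  — reduce
  I6: { [S → S ; .] }  — reduce
  I7: { [P → S f . f] }  — shift
  I8: { [S → S y . x] }  — shift
  I9: { [S → S y x .] }  — reduce
  I10: { [P → S f f .] }  — reduce
  I11: { [S → ; f . ,] }  — shift
  I12: { [S → ; f , .] }  — reduce

Conflict in state I0:
  Shift-reduce conflict between [S → .] and [S → . ; f ,]
So the grammar is NOT LR(0).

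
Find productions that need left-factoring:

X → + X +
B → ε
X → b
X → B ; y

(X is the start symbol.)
No, left-factoring is not needed

Left-factoring is needed when two productions for the same non-terminal
share a common prefix on the right-hand side.

Productions for X:
  X → + X +
  X → b
  X → B ; y

No common prefixes found.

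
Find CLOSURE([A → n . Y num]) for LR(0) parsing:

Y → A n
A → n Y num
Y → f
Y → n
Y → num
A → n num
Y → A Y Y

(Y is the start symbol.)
To compute CLOSURE, for each item [A → α.Bβ] where B is a non-terminal, add [B → .γ] for all productions B → γ; repeat for the newly added items until nothing changes.

Start with: [A → n . Y num]
  [A → n . Y num] has the dot before Y: add [Y → . A n], [Y → . f], [Y → . n], [Y → . num], [Y → . A Y Y]
  [Y → . A n] has the dot before A: add [A → . n Y num], [A → . n num]
No further items can be added.

CLOSURE = { [A → . n Y num], [A → . n num], [A → n . Y num], [Y → . A Y Y], [Y → . A n], [Y → . f], [Y → . n], [Y → . num] }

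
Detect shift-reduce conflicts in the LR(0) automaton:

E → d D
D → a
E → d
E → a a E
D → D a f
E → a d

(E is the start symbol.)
Yes — I3: [E → d .] vs [D → . a]; I4: [E → d D .] vs [D → D . a f]

Augment with E' → E and build the canonical LR(0) collection (I0 = CLOSURE({[E' → . E]}), then GOTO on every symbol after a dot until no new states appear). It has 11 states:
  I0: { [E → . a a E], [E → . a d], [E → . d D], [E → . d], [E' → . E] }  — shift
  I1: { [E' → E .] }  — accept
  I2: { [E → a . a E], [E → a . d] }  — shift
  I3: { [D → . D a f], [D → . a], [E → d . D], [E → d .] }  — shift, reduce
  I4: { [D → D . a f], [E → d D .] }  — shift, reduce
  I5: { [D → a .] }  — reduce
  I6: { [D → D a . f] }  — shift
  I7: { [D → D a f .] }  — reduce
  I8: { [E → . a a E], [E → . a d], [E → . d D], [E → . d], [E → a a . E] }  — shift
  I9: { [E → a d .] }  — reduce
  I10: { [E → a a E .] }  — reduce

I3 contains reduce item [E → d .] and shift item [D → . a] — shift-reduce conflict.
I4 contains reduce item [E → d D .] and shift item [D → D . a f] — shift-reduce conflict.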